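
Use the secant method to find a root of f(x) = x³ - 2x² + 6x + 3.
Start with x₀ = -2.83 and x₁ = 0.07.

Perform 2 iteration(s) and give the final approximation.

f(x) = x³ - 2x² + 6x + 3
x₀ = -2.83, x₁ = 0.07

Secant formula: x_{n+1} = x_n - f(x_n)(x_n - x_{n-1})/(f(x_n) - f(x_{n-1}))

Iteration 1:
  f(-2.830000) = -52.662987
  f(0.070000) = 3.410543
  x_2 = 0.070000 - 3.410543×(0.070000 - (-2.830000))/(3.410543 - (-52.662987))
       = -0.106386
Iteration 2:
  f(0.070000) = 3.410543
  f(-0.106386) = 2.337845
  x_3 = -0.106386 - 2.337845×(-0.106386 - 0.070000)/(2.337845 - 3.410543)
       = -0.490802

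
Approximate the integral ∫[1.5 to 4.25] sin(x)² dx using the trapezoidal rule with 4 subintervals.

f(x) = sin(x)²
a = 1.5, b = 4.25, n = 4
h = (b - a)/n = 0.687500

Trapezoidal rule: (h/2)[f(x₀) + 2f(x₁) + 2f(x₂) + ... + f(xₙ)]

x_0 = 1.5000, f(x_0) = 0.994996, coefficient = 1
x_1 = 2.1875, f(x_1) = 0.665512, coefficient = 2
x_2 = 2.8750, f(x_2) = 0.069404, coefficient = 2
x_3 = 3.5625, f(x_3) = 0.166945, coefficient = 2
x_4 = 4.2500, f(x_4) = 0.801006, coefficient = 1

I ≈ (0.687500/2) × 3.599724 = 1.237405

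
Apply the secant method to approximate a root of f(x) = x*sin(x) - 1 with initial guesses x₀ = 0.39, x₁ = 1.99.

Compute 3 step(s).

f(x) = x*sin(x) - 1
x₀ = 0.39, x₁ = 1.99

Secant formula: x_{n+1} = x_n - f(x_n)(x_n - x_{n-1})/(f(x_n) - f(x_{n-1}))

Iteration 1:
  f(0.390000) = -0.851727
  f(1.990000) = 0.817693
  x_2 = 1.990000 - 0.817693×(1.990000 - 0.390000)/(0.817693 - (-0.851727))
       = 1.206309
Iteration 2:
  f(1.990000) = 0.817693
  f(1.206309) = 0.127063
  x_3 = 1.206309 - 0.127063×(1.206309 - 1.990000)/(0.127063 - 0.817693)
       = 1.062125
Iteration 3:
  f(1.206309) = 0.127063
  f(1.062125) = -0.072348
  x_4 = 1.062125 - (-0.072348)×(1.062125 - 1.206309)/(-0.072348 - 0.127063)
       = 1.114436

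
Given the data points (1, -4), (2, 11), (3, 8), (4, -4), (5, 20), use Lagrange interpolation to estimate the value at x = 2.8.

Lagrange interpolation formula:
P(x) = Σ yᵢ × Lᵢ(x)
where Lᵢ(x) = Π_{j≠i} (x - xⱼ)/(xᵢ - xⱼ)

L_0(2.8) = (2.8 - 2)/(1 - 2) × (2.8 - 3)/(1 - 3) × (2.8 - 4)/(1 - 4) × (2.8 - 5)/(1 - 5) = -0.017600
L_1(2.8) = (2.8 - 1)/(2 - 1) × (2.8 - 3)/(2 - 3) × (2.8 - 4)/(2 - 4) × (2.8 - 5)/(2 - 5) = 0.158400
L_2(2.8) = (2.8 - 1)/(3 - 1) × (2.8 - 2)/(3 - 2) × (2.8 - 4)/(3 - 4) × (2.8 - 5)/(3 - 5) = 0.950400
L_3(2.8) = (2.8 - 1)/(4 - 1) × (2.8 - 2)/(4 - 2) × (2.8 - 3)/(4 - 3) × (2.8 - 5)/(4 - 5) = -0.105600
L_4(2.8) = (2.8 - 1)/(5 - 1) × (2.8 - 2)/(5 - 2) × (2.8 - 3)/(5 - 3) × (2.8 - 4)/(5 - 4) = 0.014400

P(2.8) = (-4)×L_0(2.8) + 11×L_1(2.8) + 8×L_2(2.8) + (-4)×L_3(2.8) + 20×L_4(2.8)
P(2.8) = 10.126400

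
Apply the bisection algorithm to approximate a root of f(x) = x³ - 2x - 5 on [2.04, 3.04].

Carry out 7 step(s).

f(x) = x³ - 2x - 5
Initial interval: [2.04, 3.04]

Iteration 1:
  c_1 = (2.040000 + 3.040000)/2 = 2.540000
  f(c_1) = f(2.540000) = 6.307064
  f(a) × f(c) < 0, new interval: [2.040000, 2.540000]
Iteration 2:
  c_2 = (2.040000 + 2.540000)/2 = 2.290000
  f(c_2) = f(2.290000) = 2.428989
  f(a) × f(c) < 0, new interval: [2.040000, 2.290000]
Iteration 3:
  c_3 = (2.040000 + 2.290000)/2 = 2.165000
  f(c_3) = f(2.165000) = 0.817842
  f(a) × f(c) < 0, new interval: [2.040000, 2.165000]
Iteration 4:
  c_4 = (2.040000 + 2.165000)/2 = 2.102500
  f(c_4) = f(2.102500) = 0.089114
  f(a) × f(c) < 0, new interval: [2.040000, 2.102500]
Iteration 5:
  c_5 = (2.040000 + 2.102500)/2 = 2.071250
  f(c_5) = f(2.071250) = -0.256679
  f(a) × f(c) ≥ 0, new interval: [2.071250, 2.102500]
Iteration 6:
  c_6 = (2.071250 + 2.102500)/2 = 2.086875
  f(c_6) = f(2.086875) = -0.085311
  f(a) × f(c) ≥ 0, new interval: [2.086875, 2.102500]
Iteration 7:
  c_7 = (2.086875 + 2.102500)/2 = 2.094688
  f(c_7) = f(2.094688) = 0.001518
  f(a) × f(c) < 0, new interval: [2.086875, 2.094688]

After 7 iteration(s), the approximation is c_7 = 2.094688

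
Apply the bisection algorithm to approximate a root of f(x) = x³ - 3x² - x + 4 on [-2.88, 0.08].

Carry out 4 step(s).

f(x) = x³ - 3x² - x + 4
Initial interval: [-2.88, 0.08]

Iteration 1:
  c_1 = (-2.880000 + 0.080000)/2 = -1.400000
  f(c_1) = f(-1.400000) = -3.224000
  f(a) × f(c) ≥ 0, new interval: [-1.400000, 0.080000]
Iteration 2:
  c_2 = (-1.400000 + 0.080000)/2 = -0.660000
  f(c_2) = f(-0.660000) = 3.065704
  f(a) × f(c) < 0, new interval: [-1.400000, -0.660000]
Iteration 3:
  c_3 = (-1.400000 + (-0.660000))/2 = -1.030000
  f(c_3) = f(-1.030000) = 0.754573
  f(a) × f(c) < 0, new interval: [-1.400000, -1.030000]
Iteration 4:
  c_4 = (-1.400000 + (-1.030000))/2 = -1.215000
  f(c_4) = f(-1.215000) = -1.007288
  f(a) × f(c) ≥ 0, new interval: [-1.215000, -1.030000]

After 4 iteration(s), the approximation is c_4 = -1.215000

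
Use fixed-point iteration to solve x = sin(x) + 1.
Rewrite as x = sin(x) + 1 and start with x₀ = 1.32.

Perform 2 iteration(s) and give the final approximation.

Equation: x = sin(x) + 1
Fixed-point form: x = sin(x) + 1
x₀ = 1.32

x_1 = g(1.320000) = 1.968715
x_2 = g(1.968715) = 1.921869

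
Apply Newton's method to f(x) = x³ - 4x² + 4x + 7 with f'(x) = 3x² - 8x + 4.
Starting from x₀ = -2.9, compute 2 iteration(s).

f(x) = x³ - 4x² + 4x + 7
f'(x) = 3x² - 8x + 4
x₀ = -2.9

Newton-Raphson formula: x_{n+1} = x_n - f(x_n)/f'(x_n)

Iteration 1:
  f(-2.900000) = -62.629000
  f'(-2.900000) = 52.430000
  x_1 = -2.900000 - (-62.629000)/52.430000 = -1.705474
Iteration 2:
  f(-1.705474) = -16.417074
  f'(-1.705474) = 26.369716
  x_2 = -1.705474 - (-16.417074)/26.369716 = -1.082901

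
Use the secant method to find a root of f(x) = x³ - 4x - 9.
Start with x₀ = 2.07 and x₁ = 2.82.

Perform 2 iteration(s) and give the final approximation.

f(x) = x³ - 4x - 9
x₀ = 2.07, x₁ = 2.82

Secant formula: x_{n+1} = x_n - f(x_n)(x_n - x_{n-1})/(f(x_n) - f(x_{n-1}))

Iteration 1:
  f(2.070000) = -8.410257
  f(2.820000) = 2.145768
  x_2 = 2.820000 - 2.145768×(2.820000 - 2.070000)/(2.145768 - (-8.410257))
       = 2.667544
Iteration 2:
  f(2.820000) = 2.145768
  f(2.667544) = -0.688485
  x_3 = 2.667544 - (-0.688485)×(2.667544 - 2.820000)/(-0.688485 - 2.145768)
       = 2.704578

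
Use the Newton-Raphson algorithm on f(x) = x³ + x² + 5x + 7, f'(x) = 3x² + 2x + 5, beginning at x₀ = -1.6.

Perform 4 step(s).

f(x) = x³ + x² + 5x + 7
f'(x) = 3x² + 2x + 5
x₀ = -1.6

Newton-Raphson formula: x_{n+1} = x_n - f(x_n)/f'(x_n)

Iteration 1:
  f(-1.600000) = -2.536000
  f'(-1.600000) = 9.480000
  x_1 = -1.600000 - (-2.536000)/9.480000 = -1.332489
Iteration 2:
  f(-1.332489) = -0.252792
  f'(-1.332489) = 7.661606
  x_2 = -1.332489 - (-0.252792)/7.661606 = -1.299495
Iteration 3:
  f(-1.299495) = -0.003227
  f'(-1.299495) = 7.467071
  x_3 = -1.299495 - (-0.003227)/7.467071 = -1.299063
Iteration 4:
  f(-1.299063) = -0.000001
  f'(-1.299063) = 7.464566
  x_4 = -1.299063 - (-0.000001)/7.464566 = -1.299063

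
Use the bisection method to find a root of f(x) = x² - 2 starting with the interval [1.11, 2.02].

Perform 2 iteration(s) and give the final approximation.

f(x) = x² - 2
Initial interval: [1.11, 2.02]

Iteration 1:
  c_1 = (1.110000 + 2.020000)/2 = 1.565000
  f(c_1) = f(1.565000) = 0.449225
  f(a) × f(c) < 0, new interval: [1.110000, 1.565000]
Iteration 2:
  c_2 = (1.110000 + 1.565000)/2 = 1.337500
  f(c_2) = f(1.337500) = -0.211094
  f(a) × f(c) ≥ 0, new interval: [1.337500, 1.565000]

After 2 iteration(s), the approximation is c_2 = 1.337500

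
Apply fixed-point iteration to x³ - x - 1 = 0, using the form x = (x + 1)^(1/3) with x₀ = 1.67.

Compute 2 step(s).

Equation: x³ - x - 1 = 0
Fixed-point form: x = (x + 1)^(1/3)
x₀ = 1.67

x_1 = g(1.670000) = 1.387300
x_2 = g(1.387300) = 1.336500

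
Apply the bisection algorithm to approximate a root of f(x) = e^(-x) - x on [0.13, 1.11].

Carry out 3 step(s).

f(x) = e^(-x) - x
Initial interval: [0.13, 1.11]

Iteration 1:
  c_1 = (0.130000 + 1.110000)/2 = 0.620000
  f(c_1) = f(0.620000) = -0.082056
  f(a) × f(c) < 0, new interval: [0.130000, 0.620000]
Iteration 2:
  c_2 = (0.130000 + 0.620000)/2 = 0.375000
  f(c_2) = f(0.375000) = 0.312289
  f(a) × f(c) ≥ 0, new interval: [0.375000, 0.620000]
Iteration 3:
  c_3 = (0.375000 + 0.620000)/2 = 0.497500
  f(c_3) = f(0.497500) = 0.110549
  f(a) × f(c) ≥ 0, new interval: [0.497500, 0.620000]

After 3 iteration(s), the approximation is c_3 = 0.497500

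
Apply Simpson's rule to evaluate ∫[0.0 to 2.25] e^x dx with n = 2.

f(x) = e^x
a = 0.0, b = 2.25, n = 2
h = (b - a)/n = 1.125000

Simpson's rule: (h/3)[f(x₀) + 4f(x₁) + 2f(x₂) + ... + f(xₙ)]

x_0 = 0.0000, f(x_0) = 1.000000, coefficient = 1
x_1 = 1.1250, f(x_1) = 3.080217, coefficient = 4
x_2 = 2.2500, f(x_2) = 9.487736, coefficient = 1

I ≈ (1.125000/3) × 22.808603 = 8.553226
Exact value: 8.487736
Error: 0.065490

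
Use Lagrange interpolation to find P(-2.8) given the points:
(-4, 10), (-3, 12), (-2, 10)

Lagrange interpolation formula:
P(x) = Σ yᵢ × Lᵢ(x)
where Lᵢ(x) = Π_{j≠i} (x - xⱼ)/(xᵢ - xⱼ)

L_0(-2.8) = (-2.8 - (-3))/(-4 - (-3)) × (-2.8 - (-2))/(-4 - (-2)) = -0.080000
L_1(-2.8) = (-2.8 - (-4))/(-3 - (-4)) × (-2.8 - (-2))/(-3 - (-2)) = 0.960000
L_2(-2.8) = (-2.8 - (-4))/(-2 - (-4)) × (-2.8 - (-3))/(-2 - (-3)) = 0.120000

P(-2.8) = 10×L_0(-2.8) + 12×L_1(-2.8) + 10×L_2(-2.8)
P(-2.8) = 11.920000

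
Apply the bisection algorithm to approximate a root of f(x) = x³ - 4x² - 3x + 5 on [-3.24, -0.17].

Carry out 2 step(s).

f(x) = x³ - 4x² - 3x + 5
Initial interval: [-3.24, -0.17]

Iteration 1:
  c_1 = (-3.240000 + (-0.170000))/2 = -1.705000
  f(c_1) = f(-1.705000) = -6.469578
  f(a) × f(c) ≥ 0, new interval: [-1.705000, -0.170000]
Iteration 2:
  c_2 = (-1.705000 + (-0.170000))/2 = -0.937500
  f(c_2) = f(-0.937500) = 3.472900
  f(a) × f(c) < 0, new interval: [-1.705000, -0.937500]

After 2 iteration(s), the approximation is c_2 = -0.937500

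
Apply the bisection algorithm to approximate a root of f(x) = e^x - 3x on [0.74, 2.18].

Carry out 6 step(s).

f(x) = e^x - 3x
Initial interval: [0.74, 2.18]

Iteration 1:
  c_1 = (0.740000 + 2.180000)/2 = 1.460000
  f(c_1) = f(1.460000) = -0.074040
  f(a) × f(c) ≥ 0, new interval: [1.460000, 2.180000]
Iteration 2:
  c_2 = (1.460000 + 2.180000)/2 = 1.820000
  f(c_2) = f(1.820000) = 0.711858
  f(a) × f(c) < 0, new interval: [1.460000, 1.820000]
Iteration 3:
  c_3 = (1.460000 + 1.820000)/2 = 1.640000
  f(c_3) = f(1.640000) = 0.235170
  f(a) × f(c) < 0, new interval: [1.460000, 1.640000]
Iteration 4:
  c_4 = (1.460000 + 1.640000)/2 = 1.550000
  f(c_4) = f(1.550000) = 0.061470
  f(a) × f(c) < 0, new interval: [1.460000, 1.550000]
Iteration 5:
  c_5 = (1.460000 + 1.550000)/2 = 1.505000
  f(c_5) = f(1.505000) = -0.010846
  f(a) × f(c) ≥ 0, new interval: [1.505000, 1.550000]
Iteration 6:
  c_6 = (1.505000 + 1.550000)/2 = 1.527500
  f(c_6) = f(1.527500) = 0.024146
  f(a) × f(c) < 0, new interval: [1.505000, 1.527500]

After 6 iteration(s), the approximation is c_6 = 1.527500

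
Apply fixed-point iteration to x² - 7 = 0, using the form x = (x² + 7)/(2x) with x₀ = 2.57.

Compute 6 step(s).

Equation: x² - 7 = 0
Fixed-point form: x = (x² + 7)/(2x)
x₀ = 2.57

x_1 = g(2.570000) = 2.646868
x_2 = g(2.646868) = 2.645752
x_3 = g(2.645752) = 2.645751
x_4 = g(2.645751) = 2.645751
x_5 = g(2.645751) = 2.645751
x_6 = g(2.645751) = 2.645751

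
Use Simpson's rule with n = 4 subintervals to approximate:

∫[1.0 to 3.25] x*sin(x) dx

f(x) = x*sin(x)
a = 1.0, b = 3.25, n = 4
h = (b - a)/n = 0.562500

Simpson's rule: (h/3)[f(x₀) + 4f(x₁) + 2f(x₂) + ... + f(xₙ)]

x_0 = 1.0000, f(x_0) = 0.841471, coefficient = 1
x_1 = 1.5625, f(x_1) = 1.562446, coefficient = 4
x_2 = 2.1250, f(x_2) = 1.806930, coefficient = 2
x_3 = 2.6875, f(x_3) = 1.178864, coefficient = 4
x_4 = 3.2500, f(x_4) = -0.351634, coefficient = 1

I ≈ (0.562500/3) × 15.068937 = 2.825426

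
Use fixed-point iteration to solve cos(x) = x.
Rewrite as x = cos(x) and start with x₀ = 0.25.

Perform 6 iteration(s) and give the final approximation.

Equation: cos(x) = x
Fixed-point form: x = cos(x)
x₀ = 0.25

x_1 = g(0.250000) = 0.968912
x_2 = g(0.968912) = 0.566196
x_3 = g(0.566196) = 0.843947
x_4 = g(0.843947) = 0.664518
x_5 = g(0.664518) = 0.787214
x_6 = g(0.787214) = 0.705822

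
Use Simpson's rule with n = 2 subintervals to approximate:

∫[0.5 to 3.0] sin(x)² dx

f(x) = sin(x)²
a = 0.5, b = 3.0, n = 2
h = (b - a)/n = 1.250000

Simpson's rule: (h/3)[f(x₀) + 4f(x₁) + 2f(x₂) + ... + f(xₙ)]

x_0 = 0.5000, f(x_0) = 0.229849, coefficient = 1
x_1 = 1.7500, f(x_1) = 0.968228, coefficient = 4
x_2 = 3.0000, f(x_2) = 0.019915, coefficient = 1

I ≈ (1.250000/3) × 4.122677 = 1.717782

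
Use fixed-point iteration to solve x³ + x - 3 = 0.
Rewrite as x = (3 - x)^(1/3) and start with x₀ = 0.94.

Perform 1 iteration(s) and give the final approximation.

Equation: x³ + x - 3 = 0
Fixed-point form: x = (3 - x)^(1/3)
x₀ = 0.94

x_1 = g(0.940000) = 1.272396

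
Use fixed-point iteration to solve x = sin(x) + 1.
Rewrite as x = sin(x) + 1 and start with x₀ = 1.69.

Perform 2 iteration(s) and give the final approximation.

Equation: x = sin(x) + 1
Fixed-point form: x = sin(x) + 1
x₀ = 1.69

x_1 = g(1.690000) = 1.992904
x_2 = g(1.992904) = 1.912228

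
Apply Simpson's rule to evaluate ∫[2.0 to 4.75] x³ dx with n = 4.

f(x) = x³
a = 2.0, b = 4.75, n = 4
h = (b - a)/n = 0.687500

Simpson's rule: (h/3)[f(x₀) + 4f(x₁) + 2f(x₂) + ... + f(xₙ)]

x_0 = 2.0000, f(x_0) = 8.000000, coefficient = 1
x_1 = 2.6875, f(x_1) = 19.410889, coefficient = 4
x_2 = 3.3750, f(x_2) = 38.443359, coefficient = 2
x_3 = 4.0625, f(x_3) = 67.047119, coefficient = 4
x_4 = 4.7500, f(x_4) = 107.171875, coefficient = 1

I ≈ (0.687500/3) × 537.890625 = 123.266602
Exact value: 123.266602
Error: 0.000000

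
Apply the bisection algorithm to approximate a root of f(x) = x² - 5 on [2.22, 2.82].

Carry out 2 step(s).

f(x) = x² - 5
Initial interval: [2.22, 2.82]

Iteration 1:
  c_1 = (2.220000 + 2.820000)/2 = 2.520000
  f(c_1) = f(2.520000) = 1.350400
  f(a) × f(c) < 0, new interval: [2.220000, 2.520000]
Iteration 2:
  c_2 = (2.220000 + 2.520000)/2 = 2.370000
  f(c_2) = f(2.370000) = 0.616900
  f(a) × f(c) < 0, new interval: [2.220000, 2.370000]

After 2 iteration(s), the approximation is c_2 = 2.370000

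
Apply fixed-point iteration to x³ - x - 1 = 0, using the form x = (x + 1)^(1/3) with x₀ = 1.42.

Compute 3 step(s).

Equation: x³ - x - 1 = 0
Fixed-point form: x = (x + 1)^(1/3)
x₀ = 1.42

x_1 = g(1.420000) = 1.342575
x_2 = g(1.342575) = 1.328101
x_3 = g(1.328101) = 1.325360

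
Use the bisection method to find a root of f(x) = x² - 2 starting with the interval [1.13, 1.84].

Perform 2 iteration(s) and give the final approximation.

f(x) = x² - 2
Initial interval: [1.13, 1.84]

Iteration 1:
  c_1 = (1.130000 + 1.840000)/2 = 1.485000
  f(c_1) = f(1.485000) = 0.205225
  f(a) × f(c) < 0, new interval: [1.130000, 1.485000]
Iteration 2:
  c_2 = (1.130000 + 1.485000)/2 = 1.307500
  f(c_2) = f(1.307500) = -0.290444
  f(a) × f(c) ≥ 0, new interval: [1.307500, 1.485000]

After 2 iteration(s), the approximation is c_2 = 1.307500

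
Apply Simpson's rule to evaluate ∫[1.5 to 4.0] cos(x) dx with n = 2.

f(x) = cos(x)
a = 1.5, b = 4.0, n = 2
h = (b - a)/n = 1.250000

Simpson's rule: (h/3)[f(x₀) + 4f(x₁) + 2f(x₂) + ... + f(xₙ)]

x_0 = 1.5000, f(x_0) = 0.070737, coefficient = 1
x_1 = 2.7500, f(x_1) = -0.924302, coefficient = 4
x_2 = 4.0000, f(x_2) = -0.653644, coefficient = 1

I ≈ (1.250000/3) × -4.280116 = -1.783382
Exact value: -1.754297
Error: 0.029084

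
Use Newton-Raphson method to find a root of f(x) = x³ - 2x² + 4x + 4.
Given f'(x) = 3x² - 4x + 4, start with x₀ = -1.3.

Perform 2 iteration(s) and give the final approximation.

f(x) = x³ - 2x² + 4x + 4
f'(x) = 3x² - 4x + 4
x₀ = -1.3

Newton-Raphson formula: x_{n+1} = x_n - f(x_n)/f'(x_n)

Iteration 1:
  f(-1.300000) = -6.777000
  f'(-1.300000) = 14.270000
  x_1 = -1.300000 - (-6.777000)/14.270000 = -0.825088
Iteration 2:
  f(-0.825088) = -1.223584
  f'(-0.825088) = 9.342659
  x_2 = -0.825088 - (-1.223584)/9.342659 = -0.694120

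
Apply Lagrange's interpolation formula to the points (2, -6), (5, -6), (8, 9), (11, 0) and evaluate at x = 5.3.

Lagrange interpolation formula:
P(x) = Σ yᵢ × Lᵢ(x)
where Lᵢ(x) = Π_{j≠i} (x - xⱼ)/(xᵢ - xⱼ)

L_0(5.3) = (5.3 - 5)/(2 - 5) × (5.3 - 8)/(2 - 8) × (5.3 - 11)/(2 - 11) = -0.028500
L_1(5.3) = (5.3 - 2)/(5 - 2) × (5.3 - 8)/(5 - 8) × (5.3 - 11)/(5 - 11) = 0.940500
L_2(5.3) = (5.3 - 2)/(8 - 2) × (5.3 - 5)/(8 - 5) × (5.3 - 11)/(8 - 11) = 0.104500
L_3(5.3) = (5.3 - 2)/(11 - 2) × (5.3 - 5)/(11 - 5) × (5.3 - 8)/(11 - 8) = -0.016500

P(5.3) = (-6)×L_0(5.3) + (-6)×L_1(5.3) + 9×L_2(5.3) + 0×L_3(5.3)
P(5.3) = -4.531500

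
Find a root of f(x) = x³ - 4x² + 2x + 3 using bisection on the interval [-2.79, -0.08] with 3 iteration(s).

f(x) = x³ - 4x² + 2x + 3
Initial interval: [-2.79, -0.08]

Iteration 1:
  c_1 = (-2.790000 + (-0.080000))/2 = -1.435000
  f(c_1) = f(-1.435000) = -11.061888
  f(a) × f(c) ≥ 0, new interval: [-1.435000, -0.080000]
Iteration 2:
  c_2 = (-1.435000 + (-0.080000))/2 = -0.757500
  f(c_2) = f(-0.757500) = -1.244883
  f(a) × f(c) ≥ 0, new interval: [-0.757500, -0.080000]
Iteration 3:
  c_3 = (-0.757500 + (-0.080000))/2 = -0.418750
  f(c_3) = f(-0.418750) = 1.387665
  f(a) × f(c) < 0, new interval: [-0.757500, -0.418750]

After 3 iteration(s), the approximation is c_3 = -0.418750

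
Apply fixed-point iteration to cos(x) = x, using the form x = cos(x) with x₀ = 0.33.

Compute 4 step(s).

Equation: cos(x) = x
Fixed-point form: x = cos(x)
x₀ = 0.33

x_1 = g(0.330000) = 0.946042
x_2 = g(0.946042) = 0.584898
x_3 = g(0.584898) = 0.833769
x_4 = g(0.833769) = 0.672090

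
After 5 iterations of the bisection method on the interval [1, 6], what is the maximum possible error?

Bisection error bound: |error| ≤ (b-a)/2^n
|error| ≤ (6 - 1)/2^5 = 5/2^5
|error| ≤ 0.1562500000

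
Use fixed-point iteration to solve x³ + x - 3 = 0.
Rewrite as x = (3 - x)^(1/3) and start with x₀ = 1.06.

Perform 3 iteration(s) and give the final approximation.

Equation: x³ + x - 3 = 0
Fixed-point form: x = (3 - x)^(1/3)
x₀ = 1.06

x_1 = g(1.060000) = 1.247194
x_2 = g(1.247194) = 1.205715
x_3 = g(1.205715) = 1.215152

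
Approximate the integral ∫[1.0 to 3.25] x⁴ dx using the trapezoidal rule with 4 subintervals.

f(x) = x⁴
a = 1.0, b = 3.25, n = 4
h = (b - a)/n = 0.562500

Trapezoidal rule: (h/2)[f(x₀) + 2f(x₁) + 2f(x₂) + ... + f(xₙ)]

x_0 = 1.0000, f(x_0) = 1.000000, coefficient = 1
x_1 = 1.5625, f(x_1) = 5.960464, coefficient = 2
x_2 = 2.1250, f(x_2) = 20.390869, coefficient = 2
x_3 = 2.6875, f(x_3) = 52.166763, coefficient = 2
x_4 = 3.2500, f(x_4) = 111.566406, coefficient = 1

I ≈ (0.562500/2) × 269.602600 = 75.825731
Exact value: 72.318164
Error: 3.507567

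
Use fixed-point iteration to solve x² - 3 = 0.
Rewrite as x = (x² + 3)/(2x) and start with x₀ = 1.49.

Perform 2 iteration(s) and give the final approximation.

Equation: x² - 3 = 0
Fixed-point form: x = (x² + 3)/(2x)
x₀ = 1.49

x_1 = g(1.490000) = 1.751711
x_2 = g(1.751711) = 1.732161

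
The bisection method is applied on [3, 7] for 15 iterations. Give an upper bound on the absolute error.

Bisection error bound: |error| ≤ (b-a)/2^n
|error| ≤ (7 - 3)/2^15 = 4/2^15
|error| ≤ 0.0001220703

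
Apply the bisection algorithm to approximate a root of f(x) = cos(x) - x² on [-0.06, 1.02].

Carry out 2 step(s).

f(x) = cos(x) - x²
Initial interval: [-0.06, 1.02]

Iteration 1:
  c_1 = (-0.060000 + 1.020000)/2 = 0.480000
  f(c_1) = f(0.480000) = 0.656595
  f(a) × f(c) ≥ 0, new interval: [0.480000, 1.020000]
Iteration 2:
  c_2 = (0.480000 + 1.020000)/2 = 0.750000
  f(c_2) = f(0.750000) = 0.169189
  f(a) × f(c) ≥ 0, new interval: [0.750000, 1.020000]

After 2 iteration(s), the approximation is c_2 = 0.750000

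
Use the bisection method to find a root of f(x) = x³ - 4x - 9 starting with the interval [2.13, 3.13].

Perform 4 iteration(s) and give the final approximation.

f(x) = x³ - 4x - 9
Initial interval: [2.13, 3.13]

Iteration 1:
  c_1 = (2.130000 + 3.130000)/2 = 2.630000
  f(c_1) = f(2.630000) = -1.328553
  f(a) × f(c) ≥ 0, new interval: [2.630000, 3.130000]
Iteration 2:
  c_2 = (2.630000 + 3.130000)/2 = 2.880000
  f(c_2) = f(2.880000) = 3.367872
  f(a) × f(c) < 0, new interval: [2.630000, 2.880000]
Iteration 3:
  c_3 = (2.630000 + 2.880000)/2 = 2.755000
  f(c_3) = f(2.755000) = 0.890519
  f(a) × f(c) < 0, new interval: [2.630000, 2.755000]
Iteration 4:
  c_4 = (2.630000 + 2.755000)/2 = 2.692500
  f(c_4) = f(2.692500) = -0.250570
  f(a) × f(c) ≥ 0, new interval: [2.692500, 2.755000]

After 4 iteration(s), the approximation is c_4 = 2.692500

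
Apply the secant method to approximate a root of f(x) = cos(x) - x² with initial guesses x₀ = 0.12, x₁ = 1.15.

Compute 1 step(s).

f(x) = cos(x) - x²
x₀ = 0.12, x₁ = 1.15

Secant formula: x_{n+1} = x_n - f(x_n)(x_n - x_{n-1})/(f(x_n) - f(x_{n-1}))

Iteration 1:
  f(0.120000) = 0.978409
  f(1.150000) = -0.914013
  x_2 = 1.150000 - (-0.914013)×(1.150000 - 0.120000)/(-0.914013 - 0.978409)
       = 0.652525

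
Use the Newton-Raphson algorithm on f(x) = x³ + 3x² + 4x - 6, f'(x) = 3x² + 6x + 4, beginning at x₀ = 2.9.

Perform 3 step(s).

f(x) = x³ + 3x² + 4x - 6
f'(x) = 3x² + 6x + 4
x₀ = 2.9

Newton-Raphson formula: x_{n+1} = x_n - f(x_n)/f'(x_n)

Iteration 1:
  f(2.900000) = 55.219000
  f'(2.900000) = 46.630000
  x_1 = 2.900000 - 55.219000/46.630000 = 1.715805
Iteration 2:
  f(1.715805) = 14.746494
  f'(1.715805) = 23.126795
  x_2 = 1.715805 - 14.746494/23.126795 = 1.078169
Iteration 3:
  f(1.078169) = 3.053331
  f'(1.078169) = 13.956353
  x_3 = 1.078169 - 3.053331/13.956353 = 0.859391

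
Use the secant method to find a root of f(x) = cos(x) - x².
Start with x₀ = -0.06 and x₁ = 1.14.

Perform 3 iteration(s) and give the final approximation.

f(x) = cos(x) - x²
x₀ = -0.06, x₁ = 1.14

Secant formula: x_{n+1} = x_n - f(x_n)(x_n - x_{n-1})/(f(x_n) - f(x_{n-1}))

Iteration 1:
  f(-0.060000) = 0.994601
  f(1.140000) = -0.882005
  x_2 = 1.140000 - (-0.882005)×(1.140000 - (-0.060000))/(-0.882005 - 0.994601)
       = 0.576000
Iteration 2:
  f(1.140000) = -0.882005
  f(0.576000) = 0.506873
  x_3 = 0.576000 - 0.506873×(0.576000 - 1.140000)/(0.506873 - (-0.882005))
       = 0.781832
Iteration 3:
  f(0.576000) = 0.506873
  f(0.781832) = 0.098362
  x_4 = 0.781832 - 0.098362×(0.781832 - 0.576000)/(0.098362 - 0.506873)
       = 0.831393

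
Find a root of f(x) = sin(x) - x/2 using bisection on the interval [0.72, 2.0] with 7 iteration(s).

f(x) = sin(x) - x/2
Initial interval: [0.72, 2.0]

Iteration 1:
  c_1 = (0.720000 + 2.000000)/2 = 1.360000
  f(c_1) = f(1.360000) = 0.297865
  f(a) × f(c) ≥ 0, new interval: [1.360000, 2.000000]
Iteration 2:
  c_2 = (1.360000 + 2.000000)/2 = 1.680000
  f(c_2) = f(1.680000) = 0.154043
  f(a) × f(c) ≥ 0, new interval: [1.680000, 2.000000]
Iteration 3:
  c_3 = (1.680000 + 2.000000)/2 = 1.840000
  f(c_3) = f(1.840000) = 0.043983
  f(a) × f(c) ≥ 0, new interval: [1.840000, 2.000000]
Iteration 4:
  c_4 = (1.840000 + 2.000000)/2 = 1.920000
  f(c_4) = f(1.920000) = -0.020355
  f(a) × f(c) < 0, new interval: [1.840000, 1.920000]
Iteration 5:
  c_5 = (1.840000 + 1.920000)/2 = 1.880000
  f(c_5) = f(1.880000) = 0.012576
  f(a) × f(c) ≥ 0, new interval: [1.880000, 1.920000]
Iteration 6:
  c_6 = (1.880000 + 1.920000)/2 = 1.900000
  f(c_6) = f(1.900000) = -0.003700
  f(a) × f(c) < 0, new interval: [1.880000, 1.900000]
Iteration 7:
  c_7 = (1.880000 + 1.900000)/2 = 1.890000
  f(c_7) = f(1.890000) = 0.004486
  f(a) × f(c) ≥ 0, new interval: [1.890000, 1.900000]

After 7 iteration(s), the approximation is c_7 = 1.890000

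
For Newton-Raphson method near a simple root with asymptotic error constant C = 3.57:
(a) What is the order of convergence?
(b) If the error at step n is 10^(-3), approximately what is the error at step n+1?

(a) Newton-Raphson has quadratic (order 2) convergence near simple roots.
    This means |e_{n+1}| ≈ C|e_n|².

(b) With |e_n| = 10^(-3) and C = 3.57:
    |e_{n+1}| ≈ 3.57 × (10^(-3))² = 3.57 × 10^(-6)

(a) 2 (quadratic); (b) |e_{n+1}| ≈ 3.570e-06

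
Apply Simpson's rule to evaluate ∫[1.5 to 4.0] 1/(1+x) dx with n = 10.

f(x) = 1/(1+x)
a = 1.5, b = 4.0, n = 10
h = (b - a)/n = 0.250000

Simpson's rule: (h/3)[f(x₀) + 4f(x₁) + 2f(x₂) + ... + f(xₙ)]

x_0 = 1.5000, f(x_0) = 0.400000, coefficient = 1
x_1 = 1.7500, f(x_1) = 0.363636, coefficient = 4
x_2 = 2.0000, f(x_2) = 0.333333, coefficient = 2
x_3 = 2.2500, f(x_3) = 0.307692, coefficient = 4
x_4 = 2.5000, f(x_4) = 0.285714, coefficient = 2
x_5 = 2.7500, f(x_5) = 0.266667, coefficient = 4
x_6 = 3.0000, f(x_6) = 0.250000, coefficient = 2
x_7 = 3.2500, f(x_7) = 0.235294, coefficient = 4
x_8 = 3.5000, f(x_8) = 0.222222, coefficient = 2
x_9 = 3.7500, f(x_9) = 0.210526, coefficient = 4
x_10 = 4.0000, f(x_10) = 0.200000, coefficient = 1

I ≈ (0.250000/3) × 8.317803 = 0.693150
Exact value: 0.693147
Error: 0.000003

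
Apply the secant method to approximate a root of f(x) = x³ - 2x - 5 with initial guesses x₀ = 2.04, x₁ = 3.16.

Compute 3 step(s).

f(x) = x³ - 2x - 5
x₀ = 2.04, x₁ = 3.16

Secant formula: x_{n+1} = x_n - f(x_n)(x_n - x_{n-1})/(f(x_n) - f(x_{n-1}))

Iteration 1:
  f(2.040000) = -0.590336
  f(3.160000) = 20.234496
  x_2 = 3.160000 - 20.234496×(3.160000 - 2.040000)/(20.234496 - (-0.590336))
       = 2.071749
Iteration 2:
  f(3.160000) = 20.234496
  f(2.071749) = -0.251249
  x_3 = 2.071749 - (-0.251249)×(2.071749 - 3.160000)/(-0.251249 - 20.234496)
       = 2.085096
Iteration 3:
  f(2.071749) = -0.251249
  f(2.085096) = -0.104972
  x_4 = 2.085096 - (-0.104972)×(2.085096 - 2.071749)/(-0.104972 - (-0.251249))
       = 2.094674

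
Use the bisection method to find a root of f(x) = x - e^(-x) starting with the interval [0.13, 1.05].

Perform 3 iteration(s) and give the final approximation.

f(x) = x - e^(-x)
Initial interval: [0.13, 1.05]

Iteration 1:
  c_1 = (0.130000 + 1.050000)/2 = 0.590000
  f(c_1) = f(0.590000) = 0.035673
  f(a) × f(c) < 0, new interval: [0.130000, 0.590000]
Iteration 2:
  c_2 = (0.130000 + 0.590000)/2 = 0.360000
  f(c_2) = f(0.360000) = -0.337676
  f(a) × f(c) ≥ 0, new interval: [0.360000, 0.590000]
Iteration 3:
  c_3 = (0.360000 + 0.590000)/2 = 0.475000
  f(c_3) = f(0.475000) = -0.146885
  f(a) × f(c) ≥ 0, new interval: [0.475000, 0.590000]

After 3 iteration(s), the approximation is c_3 = 0.475000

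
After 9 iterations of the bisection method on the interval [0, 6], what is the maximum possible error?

Bisection error bound: |error| ≤ (b-a)/2^n
|error| ≤ (6 - 0)/2^9 = 6/2^9
|error| ≤ 0.0117187500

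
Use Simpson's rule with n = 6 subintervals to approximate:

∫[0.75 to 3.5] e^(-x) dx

f(x) = e^(-x)
a = 0.75, b = 3.5, n = 6
h = (b - a)/n = 0.458333

Simpson's rule: (h/3)[f(x₀) + 4f(x₁) + 2f(x₂) + ... + f(xₙ)]

x_0 = 0.7500, f(x_0) = 0.472367, coefficient = 1
x_1 = 1.2083, f(x_1) = 0.298695, coefficient = 4
x_2 = 1.6667, f(x_2) = 0.188876, coefficient = 2
x_3 = 2.1250, f(x_3) = 0.119433, coefficient = 4
x_4 = 2.5833, f(x_4) = 0.075522, coefficient = 2
x_5 = 3.0417, f(x_5) = 0.047755, coefficient = 4
x_6 = 3.5000, f(x_6) = 0.030197, coefficient = 1

I ≈ (0.458333/3) × 2.894890 = 0.442275
Exact value: 0.442169
Error: 0.000106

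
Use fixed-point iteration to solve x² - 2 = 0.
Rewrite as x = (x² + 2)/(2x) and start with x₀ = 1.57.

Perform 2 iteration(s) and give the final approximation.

Equation: x² - 2 = 0
Fixed-point form: x = (x² + 2)/(2x)
x₀ = 1.57

x_1 = g(1.570000) = 1.421943
x_2 = g(1.421943) = 1.414235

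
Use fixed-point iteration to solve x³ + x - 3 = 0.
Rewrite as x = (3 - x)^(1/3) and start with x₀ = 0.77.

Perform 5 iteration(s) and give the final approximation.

Equation: x³ + x - 3 = 0
Fixed-point form: x = (3 - x)^(1/3)
x₀ = 0.77

x_1 = g(0.770000) = 1.306477
x_2 = g(1.306477) = 1.191966
x_3 = g(1.191966) = 1.218248
x_4 = g(1.218248) = 1.212316
x_5 = g(1.212316) = 1.213660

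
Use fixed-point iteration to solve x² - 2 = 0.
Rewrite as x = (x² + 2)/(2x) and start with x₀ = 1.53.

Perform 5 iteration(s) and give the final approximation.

Equation: x² - 2 = 0
Fixed-point form: x = (x² + 2)/(2x)
x₀ = 1.53

x_1 = g(1.530000) = 1.418595
x_2 = g(1.418595) = 1.414220
x_3 = g(1.414220) = 1.414214
x_4 = g(1.414214) = 1.414214
x_5 = g(1.414214) = 1.414214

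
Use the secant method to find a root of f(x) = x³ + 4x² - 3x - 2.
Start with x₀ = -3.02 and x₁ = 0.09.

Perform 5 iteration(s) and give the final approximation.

f(x) = x³ + 4x² - 3x - 2
x₀ = -3.02, x₁ = 0.09

Secant formula: x_{n+1} = x_n - f(x_n)(x_n - x_{n-1})/(f(x_n) - f(x_{n-1}))

Iteration 1:
  f(-3.020000) = 15.997992
  f(0.090000) = -2.236871
  x_2 = 0.090000 - (-2.236871)×(0.090000 - (-3.020000))/(-2.236871 - 15.997992)
       = -0.291504
Iteration 2:
  f(0.090000) = -2.236871
  f(-0.291504) = -0.810361
  x_3 = -0.291504 - (-0.810361)×(-0.291504 - 0.090000)/(-0.810361 - (-2.236871))
       = -0.508226
Iteration 3:
  f(-0.291504) = -0.810361
  f(-0.508226) = 0.426579
  x_4 = -0.508226 - 0.426579×(-0.508226 - (-0.291504))/(0.426579 - (-0.810361))
       = -0.433486
Iteration 4:
  f(-0.508226) = 0.426579
  f(-0.433486) = -0.029360
  x_5 = -0.433486 - (-0.029360)×(-0.433486 - (-0.508226))/(-0.029360 - 0.426579)
       = -0.438299
Iteration 5:
  f(-0.433486) = -0.029360
  f(-0.438299) = -0.000882
  x_6 = -0.438299 - (-0.000882)×(-0.438299 - (-0.433486))/(-0.000882 - (-0.029360))
       = -0.438448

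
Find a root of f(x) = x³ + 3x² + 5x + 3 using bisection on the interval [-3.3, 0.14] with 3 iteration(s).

f(x) = x³ + 3x² + 5x + 3
Initial interval: [-3.3, 0.14]

Iteration 1:
  c_1 = (-3.300000 + 0.140000)/2 = -1.580000
  f(c_1) = f(-1.580000) = -1.355112
  f(a) × f(c) ≥ 0, new interval: [-1.580000, 0.140000]
Iteration 2:
  c_2 = (-1.580000 + 0.140000)/2 = -0.720000
  f(c_2) = f(-0.720000) = 0.581952
  f(a) × f(c) < 0, new interval: [-1.580000, -0.720000]
Iteration 3:
  c_3 = (-1.580000 + (-0.720000))/2 = -1.150000
  f(c_3) = f(-1.150000) = -0.303375
  f(a) × f(c) ≥ 0, new interval: [-1.150000, -0.720000]

After 3 iteration(s), the approximation is c_3 = -1.150000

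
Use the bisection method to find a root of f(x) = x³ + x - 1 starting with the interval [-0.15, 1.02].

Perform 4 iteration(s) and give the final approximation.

f(x) = x³ + x - 1
Initial interval: [-0.15, 1.02]

Iteration 1:
  c_1 = (-0.150000 + 1.020000)/2 = 0.435000
  f(c_1) = f(0.435000) = -0.482687
  f(a) × f(c) ≥ 0, new interval: [0.435000, 1.020000]
Iteration 2:
  c_2 = (0.435000 + 1.020000)/2 = 0.727500
  f(c_2) = f(0.727500) = 0.112534
  f(a) × f(c) < 0, new interval: [0.435000, 0.727500]
Iteration 3:
  c_3 = (0.435000 + 0.727500)/2 = 0.581250
  f(c_3) = f(0.581250) = -0.222374
  f(a) × f(c) ≥ 0, new interval: [0.581250, 0.727500]
Iteration 4:
  c_4 = (0.581250 + 0.727500)/2 = 0.654375
  f(c_4) = f(0.654375) = -0.065417
  f(a) × f(c) ≥ 0, new interval: [0.654375, 0.727500]

After 4 iteration(s), the approximation is c_4 = 0.654375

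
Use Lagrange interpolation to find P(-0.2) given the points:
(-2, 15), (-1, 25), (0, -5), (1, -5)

Lagrange interpolation formula:
P(x) = Σ yᵢ × Lᵢ(x)
where Lᵢ(x) = Π_{j≠i} (x - xⱼ)/(xᵢ - xⱼ)

L_0(-0.2) = (-0.2 - (-1))/(-2 - (-1)) × (-0.2 - 0)/(-2 - 0) × (-0.2 - 1)/(-2 - 1) = -0.032000
L_1(-0.2) = (-0.2 - (-2))/(-1 - (-2)) × (-0.2 - 0)/(-1 - 0) × (-0.2 - 1)/(-1 - 1) = 0.216000
L_2(-0.2) = (-0.2 - (-2))/(0 - (-2)) × (-0.2 - (-1))/(0 - (-1)) × (-0.2 - 1)/(0 - 1) = 0.864000
L_3(-0.2) = (-0.2 - (-2))/(1 - (-2)) × (-0.2 - (-1))/(1 - (-1)) × (-0.2 - 0)/(1 - 0) = -0.048000

P(-0.2) = 15×L_0(-0.2) + 25×L_1(-0.2) + (-5)×L_2(-0.2) + (-5)×L_3(-0.2)
P(-0.2) = 0.840000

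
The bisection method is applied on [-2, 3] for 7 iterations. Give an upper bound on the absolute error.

Bisection error bound: |error| ≤ (b-a)/2^n
|error| ≤ (3 - (-2))/2^7 = 5/2^7
|error| ≤ 0.0390625000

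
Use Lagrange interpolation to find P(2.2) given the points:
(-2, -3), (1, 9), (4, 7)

Lagrange interpolation formula:
P(x) = Σ yᵢ × Lᵢ(x)
where Lᵢ(x) = Π_{j≠i} (x - xⱼ)/(xᵢ - xⱼ)

L_0(2.2) = (2.2 - 1)/(-2 - 1) × (2.2 - 4)/(-2 - 4) = -0.120000
L_1(2.2) = (2.2 - (-2))/(1 - (-2)) × (2.2 - 4)/(1 - 4) = 0.840000
L_2(2.2) = (2.2 - (-2))/(4 - (-2)) × (2.2 - 1)/(4 - 1) = 0.280000

P(2.2) = (-3)×L_0(2.2) + 9×L_1(2.2) + 7×L_2(2.2)
P(2.2) = 9.880000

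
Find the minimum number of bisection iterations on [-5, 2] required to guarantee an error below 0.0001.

We need (b-a)/2^n ≤ 0.0001
(2 - (-5))/2^n ≤ 0.0001
7/2^n ≤ 0.0001
2^n ≥ 70000
n ≥ log₂(70000) = 16.10
n ≥ 17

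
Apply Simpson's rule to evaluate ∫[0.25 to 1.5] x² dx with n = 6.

f(x) = x²
a = 0.25, b = 1.5, n = 6
h = (b - a)/n = 0.208333

Simpson's rule: (h/3)[f(x₀) + 4f(x₁) + 2f(x₂) + ... + f(xₙ)]

x_0 = 0.2500, f(x_0) = 0.062500, coefficient = 1
x_1 = 0.4583, f(x_1) = 0.210069, coefficient = 4
x_2 = 0.6667, f(x_2) = 0.444444, coefficient = 2
x_3 = 0.8750, f(x_3) = 0.765625, coefficient = 4
x_4 = 1.0833, f(x_4) = 1.173611, coefficient = 2
x_5 = 1.2917, f(x_5) = 1.668403, coefficient = 4
x_6 = 1.5000, f(x_6) = 2.250000, coefficient = 1

I ≈ (0.208333/3) × 16.125000 = 1.119792
Exact value: 1.119792
Error: 0.000000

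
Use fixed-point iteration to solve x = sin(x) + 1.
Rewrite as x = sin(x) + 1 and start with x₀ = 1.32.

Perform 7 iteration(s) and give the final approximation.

Equation: x = sin(x) + 1
Fixed-point form: x = sin(x) + 1
x₀ = 1.32

x_1 = g(1.320000) = 1.968715
x_2 = g(1.968715) = 1.921869
x_3 = g(1.921869) = 1.939004
x_4 = g(1.939004) = 1.932974
x_5 = g(1.932974) = 1.935127
x_6 = g(1.935127) = 1.934362
x_7 = g(1.934362) = 1.934635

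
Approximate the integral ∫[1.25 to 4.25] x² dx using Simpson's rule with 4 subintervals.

f(x) = x²
a = 1.25, b = 4.25, n = 4
h = (b - a)/n = 0.750000

Simpson's rule: (h/3)[f(x₀) + 4f(x₁) + 2f(x₂) + ... + f(xₙ)]

x_0 = 1.2500, f(x_0) = 1.562500, coefficient = 1
x_1 = 2.0000, f(x_1) = 4.000000, coefficient = 4
x_2 = 2.7500, f(x_2) = 7.562500, coefficient = 2
x_3 = 3.5000, f(x_3) = 12.250000, coefficient = 4
x_4 = 4.2500, f(x_4) = 18.062500, coefficient = 1

I ≈ (0.750000/3) × 99.750000 = 24.937500
Exact value: 24.937500
Error: 0.000000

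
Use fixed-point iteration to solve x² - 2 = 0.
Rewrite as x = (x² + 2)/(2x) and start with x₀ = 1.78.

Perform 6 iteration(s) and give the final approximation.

Equation: x² - 2 = 0
Fixed-point form: x = (x² + 2)/(2x)
x₀ = 1.78

x_1 = g(1.780000) = 1.451798
x_2 = g(1.451798) = 1.414700
x_3 = g(1.414700) = 1.414214
x_4 = g(1.414214) = 1.414214
x_5 = g(1.414214) = 1.414214
x_6 = g(1.414214) = 1.414214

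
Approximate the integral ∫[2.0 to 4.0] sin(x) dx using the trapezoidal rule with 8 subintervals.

f(x) = sin(x)
a = 2.0, b = 4.0, n = 8
h = (b - a)/n = 0.250000

Trapezoidal rule: (h/2)[f(x₀) + 2f(x₁) + 2f(x₂) + ... + f(xₙ)]

x_0 = 2.0000, f(x_0) = 0.909297, coefficient = 1
x_1 = 2.2500, f(x_1) = 0.778073, coefficient = 2
x_2 = 2.5000, f(x_2) = 0.598472, coefficient = 2
x_3 = 2.7500, f(x_3) = 0.381661, coefficient = 2
x_4 = 3.0000, f(x_4) = 0.141120, coefficient = 2
x_5 = 3.2500, f(x_5) = -0.108195, coefficient = 2
x_6 = 3.5000, f(x_6) = -0.350783, coefficient = 2
x_7 = 3.7500, f(x_7) = -0.571561, coefficient = 2
x_8 = 4.0000, f(x_8) = -0.756802, coefficient = 1

I ≈ (0.250000/2) × 1.890068 = 0.236259
Exact value: 0.237497
Error: 0.001238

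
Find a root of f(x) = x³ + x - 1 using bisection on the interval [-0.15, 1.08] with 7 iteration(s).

f(x) = x³ + x - 1
Initial interval: [-0.15, 1.08]

Iteration 1:
  c_1 = (-0.150000 + 1.080000)/2 = 0.465000
  f(c_1) = f(0.465000) = -0.434455
  f(a) × f(c) ≥ 0, new interval: [0.465000, 1.080000]
Iteration 2:
  c_2 = (0.465000 + 1.080000)/2 = 0.772500
  f(c_2) = f(0.772500) = 0.233494
  f(a) × f(c) < 0, new interval: [0.465000, 0.772500]
Iteration 3:
  c_3 = (0.465000 + 0.772500)/2 = 0.618750
  f(c_3) = f(0.618750) = -0.144361
  f(a) × f(c) ≥ 0, new interval: [0.618750, 0.772500]
Iteration 4:
  c_4 = (0.618750 + 0.772500)/2 = 0.695625
  f(c_4) = f(0.695625) = 0.032234
  f(a) × f(c) < 0, new interval: [0.618750, 0.695625]
Iteration 5:
  c_5 = (0.618750 + 0.695625)/2 = 0.657188
  f(c_5) = f(0.657188) = -0.058976
  f(a) × f(c) ≥ 0, new interval: [0.657188, 0.695625]
Iteration 6:
  c_6 = (0.657188 + 0.695625)/2 = 0.676406
  f(c_6) = f(0.676406) = -0.014121
  f(a) × f(c) ≥ 0, new interval: [0.676406, 0.695625]
Iteration 7:
  c_7 = (0.676406 + 0.695625)/2 = 0.686016
  f(c_7) = f(0.686016) = 0.008867
  f(a) × f(c) < 0, new interval: [0.676406, 0.686016]

After 7 iteration(s), the approximation is c_7 = 0.686016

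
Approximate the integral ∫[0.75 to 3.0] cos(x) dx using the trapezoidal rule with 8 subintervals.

f(x) = cos(x)
a = 0.75, b = 3.0, n = 8
h = (b - a)/n = 0.281250

Trapezoidal rule: (h/2)[f(x₀) + 2f(x₁) + 2f(x₂) + ... + f(xₙ)]

x_0 = 0.7500, f(x_0) = 0.731689, coefficient = 1
x_1 = 1.0312, f(x_1) = 0.513747, coefficient = 2
x_2 = 1.3125, f(x_2) = 0.255434, coefficient = 2
x_3 = 1.5938, f(x_3) = -0.022952, coefficient = 2
x_4 = 1.8750, f(x_4) = -0.299534, coefficient = 2
x_5 = 2.1562, f(x_5) = -0.552578, coefficient = 2
x_6 = 2.4375, f(x_6) = -0.762199, coefficient = 2
x_7 = 2.7188, f(x_7) = -0.911926, coefficient = 2
x_8 = 3.0000, f(x_8) = -0.989992, coefficient = 1

I ≈ (0.281250/2) × -3.818319 = -0.536951
Exact value: -0.540519
Error: 0.003568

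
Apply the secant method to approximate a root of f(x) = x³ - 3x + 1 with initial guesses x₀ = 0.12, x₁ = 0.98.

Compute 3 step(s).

f(x) = x³ - 3x + 1
x₀ = 0.12, x₁ = 0.98

Secant formula: x_{n+1} = x_n - f(x_n)(x_n - x_{n-1})/(f(x_n) - f(x_{n-1}))

Iteration 1:
  f(0.120000) = 0.641728
  f(0.980000) = -0.998808
  x_2 = 0.980000 - (-0.998808)×(0.980000 - 0.120000)/(-0.998808 - 0.641728)
       = 0.456406
Iteration 2:
  f(0.980000) = -0.998808
  f(0.456406) = -0.274146
  x_3 = 0.456406 - (-0.274146)×(0.456406 - 0.980000)/(-0.274146 - (-0.998808))
       = 0.258326
Iteration 3:
  f(0.456406) = -0.274146
  f(0.258326) = 0.242260
  x_4 = 0.258326 - 0.242260×(0.258326 - 0.456406)/(0.242260 - (-0.274146))
       = 0.351251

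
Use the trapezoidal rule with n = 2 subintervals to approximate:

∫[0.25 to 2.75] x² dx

f(x) = x²
a = 0.25, b = 2.75, n = 2
h = (b - a)/n = 1.250000

Trapezoidal rule: (h/2)[f(x₀) + 2f(x₁) + 2f(x₂) + ... + f(xₙ)]

x_0 = 0.2500, f(x_0) = 0.062500, coefficient = 1
x_1 = 1.5000, f(x_1) = 2.250000, coefficient = 2
x_2 = 2.7500, f(x_2) = 7.562500, coefficient = 1

I ≈ (1.250000/2) × 12.125000 = 7.578125
Exact value: 6.927083
Error: 0.651042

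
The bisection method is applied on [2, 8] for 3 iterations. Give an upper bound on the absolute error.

Bisection error bound: |error| ≤ (b-a)/2^n
|error| ≤ (8 - 2)/2^3 = 6/2^3
|error| ≤ 0.7500000000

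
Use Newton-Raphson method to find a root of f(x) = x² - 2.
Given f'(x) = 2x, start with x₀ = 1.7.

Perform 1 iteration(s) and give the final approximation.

f(x) = x² - 2
f'(x) = 2x
x₀ = 1.7

Newton-Raphson formula: x_{n+1} = x_n - f(x_n)/f'(x_n)

Iteration 1:
  f(1.700000) = 0.890000
  f'(1.700000) = 3.400000
  x_1 = 1.700000 - 0.890000/3.400000 = 1.438235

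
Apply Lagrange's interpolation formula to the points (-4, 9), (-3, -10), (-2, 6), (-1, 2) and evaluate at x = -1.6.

Lagrange interpolation formula:
P(x) = Σ yᵢ × Lᵢ(x)
where Lᵢ(x) = Π_{j≠i} (x - xⱼ)/(xᵢ - xⱼ)

L_0(-1.6) = (-1.6 - (-3))/(-4 - (-3)) × (-1.6 - (-2))/(-4 - (-2)) × (-1.6 - (-1))/(-4 - (-1)) = 0.056000
L_1(-1.6) = (-1.6 - (-4))/(-3 - (-4)) × (-1.6 - (-2))/(-3 - (-2)) × (-1.6 - (-1))/(-3 - (-1)) = -0.288000
L_2(-1.6) = (-1.6 - (-4))/(-2 - (-4)) × (-1.6 - (-3))/(-2 - (-3)) × (-1.6 - (-1))/(-2 - (-1)) = 1.008000
L_3(-1.6) = (-1.6 - (-4))/(-1 - (-4)) × (-1.6 - (-3))/(-1 - (-3)) × (-1.6 - (-2))/(-1 - (-2)) = 0.224000

P(-1.6) = 9×L_0(-1.6) + (-10)×L_1(-1.6) + 6×L_2(-1.6) + 2×L_3(-1.6)
P(-1.6) = 9.880000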